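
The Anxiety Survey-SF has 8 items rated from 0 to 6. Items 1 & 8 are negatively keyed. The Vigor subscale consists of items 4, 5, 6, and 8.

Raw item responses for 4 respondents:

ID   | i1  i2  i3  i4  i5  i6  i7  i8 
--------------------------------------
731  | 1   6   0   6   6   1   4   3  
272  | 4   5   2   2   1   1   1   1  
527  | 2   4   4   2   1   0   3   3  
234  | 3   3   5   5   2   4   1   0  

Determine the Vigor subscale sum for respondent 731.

Respondent 731 raw: 1, 6, 0, 6, 6, 1, 4, 3.
Vigor items: 4, 5, 6, 8.
Reverse-coded (reversed = (0+6) − raw = 6 − raw):
  item 4: 6
  item 5: 6
  item 6: 1
  item 8: 6 − 3 = 3
Sum = 6 + 6 + 1 + 3 = 16

16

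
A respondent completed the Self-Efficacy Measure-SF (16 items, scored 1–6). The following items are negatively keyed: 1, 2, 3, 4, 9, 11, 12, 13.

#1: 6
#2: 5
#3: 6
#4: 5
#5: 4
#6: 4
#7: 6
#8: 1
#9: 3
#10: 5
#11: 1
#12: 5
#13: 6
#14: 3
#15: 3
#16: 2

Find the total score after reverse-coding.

Negatively keyed items use 7 − raw:
  item 1: 7 − 6 = 1
  item 2: 7 − 5 = 2
  item 3: 7 − 6 = 1
  item 4: 7 − 5 = 2
  item 9: 7 − 3 = 4
  item 11: 7 − 1 = 6
  item 12: 7 − 5 = 2
  item 13: 7 − 6 = 1
After reverse-coding: 1, 2, 1, 2, 4, 4, 6, 1, 4, 5, 6, 2, 1, 3, 3, 2
Total = 1 + 2 + 1 + 2 + 4 + 4 + 6 + 1 + 4 + 5 + 6 + 2 + 1 + 3 + 3 + 2 = 47

47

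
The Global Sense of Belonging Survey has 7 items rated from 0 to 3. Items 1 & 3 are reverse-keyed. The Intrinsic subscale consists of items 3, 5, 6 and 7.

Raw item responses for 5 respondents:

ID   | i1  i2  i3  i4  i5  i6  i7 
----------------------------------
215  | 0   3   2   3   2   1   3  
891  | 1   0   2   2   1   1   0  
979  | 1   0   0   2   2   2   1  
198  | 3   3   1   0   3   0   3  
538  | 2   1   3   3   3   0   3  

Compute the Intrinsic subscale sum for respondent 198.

8

Respondent 198 raw: 3, 3, 1, 0, 3, 0, 3.
Intrinsic items: 3, 5, 6, 7.
Reverse-coded (on a 0–3 scale, reversed = 3 − raw):
  item 3: 3 − 1 = 2
  item 5: 3
  item 6: 0
  item 7: 3
Sum = 2 + 3 + 0 + 3 = 8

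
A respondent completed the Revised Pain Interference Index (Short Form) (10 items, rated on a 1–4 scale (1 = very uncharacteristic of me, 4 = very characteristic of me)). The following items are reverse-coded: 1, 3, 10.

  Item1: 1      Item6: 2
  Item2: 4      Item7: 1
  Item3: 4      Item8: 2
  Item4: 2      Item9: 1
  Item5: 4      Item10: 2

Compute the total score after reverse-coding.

24

Raw sum = 23. Reverse-coded items: 1, 3, 10; their raw sum = 7.
Each reversal replaces raw with 5 − raw, changing the total by 5 − 2·raw per item.
Total = 23 + 3·5 − 2·7 = 23 + 15 − 14 = 24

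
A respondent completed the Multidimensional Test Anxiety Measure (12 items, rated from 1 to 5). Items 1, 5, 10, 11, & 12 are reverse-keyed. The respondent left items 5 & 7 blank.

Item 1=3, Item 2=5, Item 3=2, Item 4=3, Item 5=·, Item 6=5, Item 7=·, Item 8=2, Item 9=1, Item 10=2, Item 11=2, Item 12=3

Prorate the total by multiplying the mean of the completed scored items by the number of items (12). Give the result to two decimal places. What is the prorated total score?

38.40

Reverse-coded (reverse-coded value = 6 − response):
  item 1: 6 − 3 = 3
  item 10: 6 − 2 = 4
  item 11: 6 − 2 = 4
  item 12: 6 − 3 = 3
Completed scored items (10 of 12): 3, 5, 2, 3, 5, 2, 1, 4, 4, 3; sum = 32.
Person mean = 32 / 10 ≈ 3.2000
Prorated total = (32 / 10) × 12 = 38.40 (to 2 dp)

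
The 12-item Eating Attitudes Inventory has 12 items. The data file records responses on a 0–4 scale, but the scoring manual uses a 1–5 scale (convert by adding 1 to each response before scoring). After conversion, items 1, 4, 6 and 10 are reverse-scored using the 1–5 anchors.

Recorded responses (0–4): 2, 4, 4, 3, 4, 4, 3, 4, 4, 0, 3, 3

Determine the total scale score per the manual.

Convert to 1–5: 3, 5, 5, 4, 5, 5, 4, 5, 5, 1, 4, 4
Reverse-coded (on a 1–5 scale, reversed = 6 − raw):
  item 1: 6 − 3 = 3
  item 4: 6 − 4 = 2
  item 6: 6 − 5 = 1
  item 10: 6 − 1 = 5
Scored: 3, 5, 5, 2, 5, 1, 4, 5, 5, 5, 4, 4
Total = 48

48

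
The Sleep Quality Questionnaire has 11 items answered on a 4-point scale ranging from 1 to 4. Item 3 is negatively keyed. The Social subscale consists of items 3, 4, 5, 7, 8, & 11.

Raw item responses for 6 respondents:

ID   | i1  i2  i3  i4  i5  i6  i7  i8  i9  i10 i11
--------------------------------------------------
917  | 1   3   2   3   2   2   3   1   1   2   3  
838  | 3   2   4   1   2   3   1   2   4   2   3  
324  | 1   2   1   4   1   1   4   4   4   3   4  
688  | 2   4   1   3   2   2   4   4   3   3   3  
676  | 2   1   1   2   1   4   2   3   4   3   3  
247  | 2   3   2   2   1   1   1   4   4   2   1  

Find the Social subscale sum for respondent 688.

20

Respondent 688 raw: 2, 4, 1, 3, 2, 2, 4, 4, 3, 3, 3.
Social items: 3, 4, 5, 7, 8, 11.
Reverse-coded (reversed = (1+4) − raw = 5 − raw):
  item 3: 5 − 1 = 4
  item 4: 3
  item 5: 2
  item 7: 4
  item 8: 4
  item 11: 3
Sum = 4 + 3 + 2 + 4 + 4 + 3 = 20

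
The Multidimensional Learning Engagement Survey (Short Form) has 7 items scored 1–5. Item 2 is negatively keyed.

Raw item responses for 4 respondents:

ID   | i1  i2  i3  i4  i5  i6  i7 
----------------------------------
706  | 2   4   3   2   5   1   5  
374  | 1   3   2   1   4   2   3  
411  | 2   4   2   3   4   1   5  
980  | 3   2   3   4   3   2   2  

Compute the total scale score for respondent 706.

20

Respondent 706 raw: 2, 4, 3, 2, 5, 1, 5.
Reverse-coded (reversed = (1+5) − raw = 6 − raw):
  item 1: 2
  item 2: 6 − 4 = 2
  item 3: 3
  item 4: 2
  item 5: 5
  item 6: 1
  item 7: 5
Sum = 2 + 2 + 3 + 2 + 5 + 1 + 5 = 20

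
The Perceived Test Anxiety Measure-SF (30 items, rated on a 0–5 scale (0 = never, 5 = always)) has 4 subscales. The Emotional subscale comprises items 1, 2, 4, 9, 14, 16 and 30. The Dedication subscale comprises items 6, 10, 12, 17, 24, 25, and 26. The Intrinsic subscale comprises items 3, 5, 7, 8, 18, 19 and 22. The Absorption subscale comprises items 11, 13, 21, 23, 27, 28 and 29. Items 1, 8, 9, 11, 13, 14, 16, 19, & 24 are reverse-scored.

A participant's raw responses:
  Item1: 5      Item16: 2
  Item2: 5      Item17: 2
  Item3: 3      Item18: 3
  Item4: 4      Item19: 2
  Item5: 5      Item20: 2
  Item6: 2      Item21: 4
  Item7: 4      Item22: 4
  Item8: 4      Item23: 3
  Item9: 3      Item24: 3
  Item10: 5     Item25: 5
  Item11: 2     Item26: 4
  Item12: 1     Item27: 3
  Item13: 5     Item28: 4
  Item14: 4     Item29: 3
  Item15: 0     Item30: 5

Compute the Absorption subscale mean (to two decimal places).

2.86

Absorption items: 11, 13, 21, 23, 27, 28, 29.
Of these, items 11 and 13 are reverse-scored; on a 0–5 scale, reversed = 5 − raw.
  item 11: 5 − 2 = 3
  item 13: 5 − 5 = 0
  item 21: 4
  item 23: 3
  item 27: 3
  item 28: 4
  item 29: 3
Sum = 3 + 0 + 4 + 3 + 3 + 4 + 3 = 20
Mean = 20 / 7 = 2.86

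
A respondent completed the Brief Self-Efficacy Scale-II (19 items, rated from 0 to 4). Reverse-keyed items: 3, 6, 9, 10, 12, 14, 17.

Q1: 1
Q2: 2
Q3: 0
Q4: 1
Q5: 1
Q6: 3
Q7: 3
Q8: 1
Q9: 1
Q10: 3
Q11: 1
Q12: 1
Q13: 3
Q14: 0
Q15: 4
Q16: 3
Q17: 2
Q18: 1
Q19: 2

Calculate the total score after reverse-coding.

Reverse-coded items (on a 0–4 scale, reversed = 4 − raw):
  item 3: 4 − 0 = 4
  item 6: 4 − 3 = 1
  item 9: 4 − 1 = 3
  item 10: 4 − 3 = 1
  item 12: 4 − 1 = 3
  item 14: 4 − 0 = 4
  item 17: 4 − 2 = 2
After reverse-coding: 1, 2, 4, 1, 1, 1, 3, 1, 3, 1, 1, 3, 3, 4, 4, 3, 2, 1, 2
Total = 1 + 2 + 4 + 1 + 1 + 1 + 3 + 1 + 3 + 1 + 1 + 3 + 3 + 4 + 4 + 3 + 2 + 1 + 2 = 41

41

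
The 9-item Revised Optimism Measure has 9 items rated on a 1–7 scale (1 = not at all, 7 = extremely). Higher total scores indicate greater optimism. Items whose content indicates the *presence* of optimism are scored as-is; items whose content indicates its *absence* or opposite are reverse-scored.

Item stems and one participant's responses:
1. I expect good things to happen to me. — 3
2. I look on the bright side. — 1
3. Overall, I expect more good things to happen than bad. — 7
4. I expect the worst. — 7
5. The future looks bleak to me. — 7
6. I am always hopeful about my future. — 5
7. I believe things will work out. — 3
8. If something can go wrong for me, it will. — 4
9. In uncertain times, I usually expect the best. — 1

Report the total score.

Items 4, 5, 8 describe the absence/opposite of optimism → reverse-score.
reverse-coded value = 8 − response.
  item 1: 3
  item 2: 1
  item 3: 7
  item 4: 8 − 7 = 1
  item 5: 8 − 7 = 1
  item 6: 5
  item 7: 3
  item 8: 8 − 4 = 4
  item 9: 1
Total = 3 + 1 + 7 + 1 + 1 + 5 + 3 + 4 + 1 = 26

26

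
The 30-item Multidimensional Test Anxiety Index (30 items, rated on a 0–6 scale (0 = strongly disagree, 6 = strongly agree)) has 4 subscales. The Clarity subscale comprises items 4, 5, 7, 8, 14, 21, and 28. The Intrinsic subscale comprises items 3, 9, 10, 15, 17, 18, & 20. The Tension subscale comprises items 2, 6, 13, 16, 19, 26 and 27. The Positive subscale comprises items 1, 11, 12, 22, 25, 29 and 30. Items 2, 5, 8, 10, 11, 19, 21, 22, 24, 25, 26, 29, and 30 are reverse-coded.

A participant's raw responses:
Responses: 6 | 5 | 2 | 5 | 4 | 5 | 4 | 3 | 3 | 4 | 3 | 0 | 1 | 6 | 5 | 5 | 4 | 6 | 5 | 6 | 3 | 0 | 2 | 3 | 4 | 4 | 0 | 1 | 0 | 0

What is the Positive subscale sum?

Positive items: 1, 11, 12, 22, 25, 29, 30.
Of these, items 11, 22, 25, 29, and 30 are reverse-coded; reversed = (0+6) − raw = 6 − raw.
  item 1: 6
  item 11: 6 − 3 = 3
  item 12: 0
  item 22: 6 − 0 = 6
  item 25: 6 − 4 = 2
  item 29: 6 − 0 = 6
  item 30: 6 − 0 = 6
Sum = 6 + 3 + 0 + 6 + 2 + 6 + 6 = 29

29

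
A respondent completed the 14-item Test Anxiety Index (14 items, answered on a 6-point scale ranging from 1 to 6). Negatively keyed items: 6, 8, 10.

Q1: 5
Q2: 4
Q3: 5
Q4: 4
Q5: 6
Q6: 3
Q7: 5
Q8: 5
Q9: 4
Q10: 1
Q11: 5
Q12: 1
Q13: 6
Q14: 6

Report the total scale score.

63

Negatively keyed items use 7 − raw:
  item 6: 7 − 3 = 4
  item 8: 7 − 5 = 2
  item 10: 7 − 1 = 6
After reverse-coding: 5, 4, 5, 4, 6, 4, 5, 2, 4, 6, 5, 1, 6, 6
Total = 5 + 4 + 5 + 4 + 6 + 4 + 5 + 2 + 4 + 6 + 5 + 1 + 6 + 6 = 63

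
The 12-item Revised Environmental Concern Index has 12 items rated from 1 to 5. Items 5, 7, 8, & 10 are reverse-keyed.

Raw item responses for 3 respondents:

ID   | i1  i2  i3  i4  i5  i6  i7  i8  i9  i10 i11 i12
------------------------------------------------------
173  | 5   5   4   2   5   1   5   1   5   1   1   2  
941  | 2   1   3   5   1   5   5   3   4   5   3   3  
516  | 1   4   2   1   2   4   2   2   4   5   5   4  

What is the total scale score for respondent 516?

38

Respondent 516 raw: 1, 4, 2, 1, 2, 4, 2, 2, 4, 5, 5, 4.
Reverse-coded (reversed = (1+5) − raw = 6 − raw):
  item 1: 1
  item 2: 4
  item 3: 2
  item 4: 1
  item 5: 6 − 2 = 4
  item 6: 4
  item 7: 6 − 2 = 4
  item 8: 6 − 2 = 4
  item 9: 4
  item 10: 6 − 5 = 1
  item 11: 5
  item 12: 4
Sum = 1 + 4 + 2 + 1 + 4 + 4 + 4 + 4 + 4 + 1 + 5 + 4 = 38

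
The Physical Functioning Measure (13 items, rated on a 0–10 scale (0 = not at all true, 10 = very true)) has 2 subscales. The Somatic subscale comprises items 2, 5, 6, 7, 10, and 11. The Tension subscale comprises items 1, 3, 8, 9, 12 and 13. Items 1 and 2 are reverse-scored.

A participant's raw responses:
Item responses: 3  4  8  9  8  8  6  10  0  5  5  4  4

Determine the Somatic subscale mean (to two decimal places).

6.33

Somatic items: 2, 5, 6, 7, 10, 11.
Of these, item 2 is reverse-scored; reverse-coded value = 10 − response.
  item 2: 10 − 4 = 6
  item 5: 8
  item 6: 8
  item 7: 6
  item 10: 5
  item 11: 5
Sum = 6 + 8 + 8 + 6 + 5 + 5 = 38
Mean = 38 / 6 = 6.33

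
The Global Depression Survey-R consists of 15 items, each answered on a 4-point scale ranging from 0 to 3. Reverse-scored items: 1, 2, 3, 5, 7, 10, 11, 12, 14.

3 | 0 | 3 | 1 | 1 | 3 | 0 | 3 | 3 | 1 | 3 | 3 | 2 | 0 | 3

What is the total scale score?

28

Raw sum = 29. Reverse-scored items: 1, 2, 3, 5, 7, 10, 11, 12, 14; their raw sum = 14.
Each reversal replaces raw with 3 − raw, changing the total by 3 − 2·raw per item.
Total = 29 + 9·3 − 2·14 = 29 + 27 − 28 = 28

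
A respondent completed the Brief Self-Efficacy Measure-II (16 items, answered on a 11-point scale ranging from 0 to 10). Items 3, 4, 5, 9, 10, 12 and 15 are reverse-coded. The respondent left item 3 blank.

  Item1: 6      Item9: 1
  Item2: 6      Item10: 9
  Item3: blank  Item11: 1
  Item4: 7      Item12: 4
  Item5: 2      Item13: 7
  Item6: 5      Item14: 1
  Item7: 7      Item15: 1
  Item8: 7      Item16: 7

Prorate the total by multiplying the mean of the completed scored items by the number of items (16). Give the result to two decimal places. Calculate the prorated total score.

88.53

Reverse-coded (on a 0–10 scale, reversed = 10 − raw):
  item 4: 10 − 7 = 3
  item 5: 10 − 2 = 8
  item 9: 10 − 1 = 9
  item 10: 10 − 9 = 1
  item 12: 10 − 4 = 6
  item 15: 10 − 1 = 9
Completed scored items (15 of 16): 6, 6, 3, 8, 5, 7, 7, 9, 1, 1, 6, 7, 1, 9, 7; sum = 83.
Person mean = 83 / 15 ≈ 5.5333
Prorated total = (83 / 15) × 16 = 88.53 (to 2 dp)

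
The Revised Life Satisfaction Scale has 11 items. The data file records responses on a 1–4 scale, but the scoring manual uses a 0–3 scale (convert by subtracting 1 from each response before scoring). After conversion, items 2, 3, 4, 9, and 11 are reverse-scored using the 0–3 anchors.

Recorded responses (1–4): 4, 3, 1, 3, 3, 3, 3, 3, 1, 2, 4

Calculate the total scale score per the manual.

20

Convert to 0–3: 3, 2, 0, 2, 2, 2, 2, 2, 0, 1, 3
Reverse-coded (reversed = (0+3) − raw = 3 − raw):
  item 2: 3 − 2 = 1
  item 3: 3 − 0 = 3
  item 4: 3 − 2 = 1
  item 9: 3 − 0 = 3
  item 11: 3 − 3 = 0
Scored: 3, 1, 3, 1, 2, 2, 2, 2, 3, 1, 0
Total = 20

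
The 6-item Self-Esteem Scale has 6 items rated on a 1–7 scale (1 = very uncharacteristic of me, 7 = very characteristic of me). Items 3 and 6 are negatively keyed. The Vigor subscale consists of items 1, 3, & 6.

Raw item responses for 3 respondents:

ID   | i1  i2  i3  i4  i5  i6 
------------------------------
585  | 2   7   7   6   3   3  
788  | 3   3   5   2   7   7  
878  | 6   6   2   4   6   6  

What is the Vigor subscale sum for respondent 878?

Respondent 878 raw: 6, 6, 2, 4, 6, 6.
Vigor items: 1, 3, 6.
Reverse-coded (on a 1–7 scale, reversed = 8 − raw):
  item 1: 6
  item 3: 8 − 2 = 6
  item 6: 8 − 6 = 2
Sum = 6 + 6 + 2 = 14

14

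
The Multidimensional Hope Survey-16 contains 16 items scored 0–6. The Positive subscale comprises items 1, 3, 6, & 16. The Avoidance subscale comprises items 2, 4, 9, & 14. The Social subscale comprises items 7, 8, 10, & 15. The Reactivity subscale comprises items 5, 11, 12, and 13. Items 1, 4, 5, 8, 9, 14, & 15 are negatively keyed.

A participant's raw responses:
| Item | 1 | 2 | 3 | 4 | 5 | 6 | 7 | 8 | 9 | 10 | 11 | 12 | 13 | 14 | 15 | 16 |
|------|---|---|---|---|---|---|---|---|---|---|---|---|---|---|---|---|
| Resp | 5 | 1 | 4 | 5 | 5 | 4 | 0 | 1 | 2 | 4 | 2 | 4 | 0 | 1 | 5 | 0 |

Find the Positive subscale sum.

Positive items: 1, 3, 6, 16.
Of these, item 1 is negatively keyed; reverse-coded value = 6 − response.
  item 1: 6 − 5 = 1
  item 3: 4
  item 6: 4
  item 16: 0
Sum = 1 + 4 + 4 + 0 = 9

9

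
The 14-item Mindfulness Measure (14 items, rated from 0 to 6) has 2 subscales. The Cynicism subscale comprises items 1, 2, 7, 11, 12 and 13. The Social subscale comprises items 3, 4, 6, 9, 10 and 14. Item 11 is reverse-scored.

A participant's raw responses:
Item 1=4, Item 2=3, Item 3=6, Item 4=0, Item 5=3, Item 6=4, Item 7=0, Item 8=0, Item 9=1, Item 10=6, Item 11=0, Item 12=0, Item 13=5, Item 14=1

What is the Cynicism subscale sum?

Cynicism items: 1, 2, 7, 11, 12, 13.
Of these, item 11 is reverse-scored; on a 0–6 scale, reversed = 6 − raw.
  item 1: 4
  item 2: 3
  item 7: 0
  item 11: 6 − 0 = 6
  item 12: 0
  item 13: 5
Sum = 4 + 3 + 0 + 6 + 0 + 5 = 18

18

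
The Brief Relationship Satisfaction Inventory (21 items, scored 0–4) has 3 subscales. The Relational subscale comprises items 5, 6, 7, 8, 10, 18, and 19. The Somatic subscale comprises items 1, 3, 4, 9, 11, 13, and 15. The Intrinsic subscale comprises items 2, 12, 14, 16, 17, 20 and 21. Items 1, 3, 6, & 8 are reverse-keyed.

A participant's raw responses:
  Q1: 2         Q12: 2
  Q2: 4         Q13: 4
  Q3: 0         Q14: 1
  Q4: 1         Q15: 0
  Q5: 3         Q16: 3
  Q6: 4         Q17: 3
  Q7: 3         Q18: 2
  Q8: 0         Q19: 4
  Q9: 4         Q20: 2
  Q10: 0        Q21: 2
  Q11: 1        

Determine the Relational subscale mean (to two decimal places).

2.29

Relational items: 5, 6, 7, 8, 10, 18, 19.
Of these, items 6 & 8 are reverse-keyed; reversed = (0+4) − raw = 4 − raw.
  item 5: 3
  item 6: 4 − 4 = 0
  item 7: 3
  item 8: 4 − 0 = 4
  item 10: 0
  item 18: 2
  item 19: 4
Sum = 3 + 0 + 3 + 4 + 0 + 2 + 4 = 16
Mean = 16 / 7 = 2.29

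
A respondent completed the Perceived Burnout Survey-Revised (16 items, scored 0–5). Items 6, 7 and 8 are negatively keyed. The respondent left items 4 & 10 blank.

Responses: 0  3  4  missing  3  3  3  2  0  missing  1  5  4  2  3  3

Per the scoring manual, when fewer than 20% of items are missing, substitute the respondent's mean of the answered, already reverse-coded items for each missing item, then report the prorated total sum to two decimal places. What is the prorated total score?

40.00

Reverse-coded (on a 0–5 scale, reversed = 5 − raw):
  item 6: 5 − 3 = 2
  item 7: 5 − 3 = 2
  item 8: 5 − 2 = 3
Completed scored items (14 of 16): 0, 3, 4, 3, 2, 2, 3, 0, 1, 5, 4, 2, 3, 3; sum = 35.
Person mean = 35 / 14 ≈ 2.5000
Prorated total = (35 / 14) × 16 = 40.00 (to 2 dp)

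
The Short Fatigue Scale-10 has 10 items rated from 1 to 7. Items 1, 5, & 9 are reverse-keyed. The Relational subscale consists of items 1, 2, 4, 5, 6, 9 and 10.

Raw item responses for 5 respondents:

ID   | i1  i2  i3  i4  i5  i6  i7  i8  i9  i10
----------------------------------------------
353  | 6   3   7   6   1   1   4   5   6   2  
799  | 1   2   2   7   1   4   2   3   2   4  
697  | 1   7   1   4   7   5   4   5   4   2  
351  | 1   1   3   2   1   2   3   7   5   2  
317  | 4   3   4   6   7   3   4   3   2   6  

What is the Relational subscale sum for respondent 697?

30

Respondent 697 raw: 1, 7, 1, 4, 7, 5, 4, 5, 4, 2.
Relational items: 1, 2, 4, 5, 6, 9, 10.
Reverse-coded (on a 1–7 scale, reversed = 8 − raw):
  item 1: 8 − 1 = 7
  item 2: 7
  item 4: 4
  item 5: 8 − 7 = 1
  item 6: 5
  item 9: 8 − 4 = 4
  item 10: 2
Sum = 7 + 7 + 4 + 1 + 5 + 4 + 2 = 30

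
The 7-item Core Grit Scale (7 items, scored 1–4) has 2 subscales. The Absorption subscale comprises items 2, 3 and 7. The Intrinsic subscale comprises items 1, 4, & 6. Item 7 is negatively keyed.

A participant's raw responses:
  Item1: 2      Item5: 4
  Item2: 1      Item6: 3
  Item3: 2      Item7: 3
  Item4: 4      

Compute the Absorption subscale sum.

Absorption items: 2, 3, 7.
Of these, item 7 is negatively keyed; on a 1–4 scale, reversed = 5 − raw.
  item 2: 1
  item 3: 2
  item 7: 5 − 3 = 2
Sum = 1 + 2 + 2 = 5

5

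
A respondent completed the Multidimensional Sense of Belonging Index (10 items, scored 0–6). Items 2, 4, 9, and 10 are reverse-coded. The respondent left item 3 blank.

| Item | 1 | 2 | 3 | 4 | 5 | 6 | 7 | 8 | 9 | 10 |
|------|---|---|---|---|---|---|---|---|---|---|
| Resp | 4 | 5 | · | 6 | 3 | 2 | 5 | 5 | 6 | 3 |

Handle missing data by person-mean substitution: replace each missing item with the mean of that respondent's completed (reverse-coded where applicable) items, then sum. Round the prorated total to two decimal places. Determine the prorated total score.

Reverse-coded (on a 0–6 scale, reversed = 6 − raw):
  item 2: 6 − 5 = 1
  item 4: 6 − 6 = 0
  item 9: 6 − 6 = 0
  item 10: 6 − 3 = 3
Completed scored items (9 of 10): 4, 1, 0, 3, 2, 5, 5, 0, 3; sum = 23.
Person mean = 23 / 9 ≈ 2.5556
Prorated total = (23 / 9) × 10 = 25.56 (to 2 dp)

25.56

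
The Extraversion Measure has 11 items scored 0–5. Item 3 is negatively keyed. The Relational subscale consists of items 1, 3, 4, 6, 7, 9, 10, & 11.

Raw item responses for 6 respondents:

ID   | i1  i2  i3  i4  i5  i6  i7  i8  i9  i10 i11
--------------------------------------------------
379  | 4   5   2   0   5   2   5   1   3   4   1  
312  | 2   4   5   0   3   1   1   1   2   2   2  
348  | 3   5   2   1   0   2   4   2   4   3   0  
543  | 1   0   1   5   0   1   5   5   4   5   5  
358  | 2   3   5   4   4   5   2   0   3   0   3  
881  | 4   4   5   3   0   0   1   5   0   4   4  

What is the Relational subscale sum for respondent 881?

Respondent 881 raw: 4, 4, 5, 3, 0, 0, 1, 5, 0, 4, 4.
Relational items: 1, 3, 4, 6, 7, 9, 10, 11.
Reverse-coded (reversed = (0+5) − raw = 5 − raw):
  item 1: 4
  item 3: 5 − 5 = 0
  item 4: 3
  item 6: 0
  item 7: 1
  item 9: 0
  item 10: 4
  item 11: 4
Sum = 4 + 0 + 3 + 0 + 1 + 0 + 4 + 4 = 16

16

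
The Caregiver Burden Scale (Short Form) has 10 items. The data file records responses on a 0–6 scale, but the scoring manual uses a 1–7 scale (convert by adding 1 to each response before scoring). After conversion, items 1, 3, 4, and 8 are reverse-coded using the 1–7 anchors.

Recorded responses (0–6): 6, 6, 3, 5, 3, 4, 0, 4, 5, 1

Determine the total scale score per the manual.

Convert to 1–7: 7, 7, 4, 6, 4, 5, 1, 5, 6, 2
Reverse-coded (on a 1–7 scale, reversed = 8 − raw):
  item 1: 8 − 7 = 1
  item 3: 8 − 4 = 4
  item 4: 8 − 6 = 2
  item 8: 8 − 5 = 3
Scored: 1, 7, 4, 2, 4, 5, 1, 3, 6, 2
Total = 35

35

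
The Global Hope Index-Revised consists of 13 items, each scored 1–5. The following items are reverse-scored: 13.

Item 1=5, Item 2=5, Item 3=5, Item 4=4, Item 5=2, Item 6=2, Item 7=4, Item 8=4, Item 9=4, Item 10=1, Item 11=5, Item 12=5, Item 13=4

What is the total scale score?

48

Reversing item 13 with 6 − raw:
Total = 5 + 5 + 5 + 4 + 2 + 2 + 4 + 4 + 4 + 1 + 5 + 5 + (6−4)
      = 5 + 5 + 5 + 4 + 2 + 2 + 4 + 4 + 4 + 1 + 5 + 5 + 2 = 48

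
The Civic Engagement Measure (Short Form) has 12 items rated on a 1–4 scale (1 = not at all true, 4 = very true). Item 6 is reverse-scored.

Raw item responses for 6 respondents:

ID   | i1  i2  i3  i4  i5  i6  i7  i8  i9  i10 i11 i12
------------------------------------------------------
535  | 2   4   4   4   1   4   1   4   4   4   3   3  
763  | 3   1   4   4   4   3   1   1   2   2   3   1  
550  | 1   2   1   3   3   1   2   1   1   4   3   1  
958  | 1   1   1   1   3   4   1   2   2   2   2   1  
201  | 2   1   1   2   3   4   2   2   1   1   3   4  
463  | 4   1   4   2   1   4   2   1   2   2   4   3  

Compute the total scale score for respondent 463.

Respondent 463 raw: 4, 1, 4, 2, 1, 4, 2, 1, 2, 2, 4, 3.
Reverse-coded (reversed = (1+4) − raw = 5 − raw):
  item 1: 4
  item 2: 1
  item 3: 4
  item 4: 2
  item 5: 1
  item 6: 5 − 4 = 1
  item 7: 2
  item 8: 1
  item 9: 2
  item 10: 2
  item 11: 4
  item 12: 3
Sum = 4 + 1 + 4 + 2 + 1 + 1 + 2 + 1 + 2 + 2 + 4 + 3 = 27

27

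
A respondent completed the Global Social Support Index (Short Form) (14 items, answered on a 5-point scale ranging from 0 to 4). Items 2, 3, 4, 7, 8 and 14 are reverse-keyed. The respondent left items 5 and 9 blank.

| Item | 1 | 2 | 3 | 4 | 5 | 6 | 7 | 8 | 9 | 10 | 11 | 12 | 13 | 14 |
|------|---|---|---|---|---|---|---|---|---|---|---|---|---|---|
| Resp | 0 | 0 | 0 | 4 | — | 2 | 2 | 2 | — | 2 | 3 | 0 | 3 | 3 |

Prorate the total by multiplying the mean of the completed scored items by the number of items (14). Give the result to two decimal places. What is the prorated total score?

Reverse-coded (reversed = (0+4) − raw = 4 − raw):
  item 2: 4 − 0 = 4
  item 3: 4 − 0 = 4
  item 4: 4 − 4 = 0
  item 7: 4 − 2 = 2
  item 8: 4 − 2 = 2
  item 14: 4 − 3 = 1
Completed scored items (12 of 14): 0, 4, 4, 0, 2, 2, 2, 2, 3, 0, 3, 1; sum = 23.
Person mean = 23 / 12 ≈ 1.9167
Prorated total = (23 / 12) × 14 = 26.83 (to 2 dp)

26.83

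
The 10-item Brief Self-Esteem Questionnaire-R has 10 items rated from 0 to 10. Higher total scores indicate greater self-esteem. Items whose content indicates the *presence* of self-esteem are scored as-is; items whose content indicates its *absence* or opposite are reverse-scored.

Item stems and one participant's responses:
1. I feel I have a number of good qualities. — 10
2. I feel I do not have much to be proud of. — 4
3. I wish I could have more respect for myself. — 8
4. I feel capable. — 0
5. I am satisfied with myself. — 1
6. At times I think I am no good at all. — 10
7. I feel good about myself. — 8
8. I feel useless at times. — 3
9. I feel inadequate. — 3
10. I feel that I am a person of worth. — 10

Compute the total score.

Items 2, 3, 6, 8, 9 describe the absence/opposite of self-esteem → reverse-score.
reversed = (0+10) − raw = 10 − raw.
  item 1: 10
  item 2: 10 − 4 = 6
  item 3: 10 − 8 = 2
  item 4: 0
  item 5: 1
  item 6: 10 − 10 = 0
  item 7: 8
  item 8: 10 − 3 = 7
  item 9: 10 − 3 = 7
  item 10: 10
Total = 10 + 6 + 2 + 0 + 1 + 0 + 8 + 7 + 7 + 10 = 51

51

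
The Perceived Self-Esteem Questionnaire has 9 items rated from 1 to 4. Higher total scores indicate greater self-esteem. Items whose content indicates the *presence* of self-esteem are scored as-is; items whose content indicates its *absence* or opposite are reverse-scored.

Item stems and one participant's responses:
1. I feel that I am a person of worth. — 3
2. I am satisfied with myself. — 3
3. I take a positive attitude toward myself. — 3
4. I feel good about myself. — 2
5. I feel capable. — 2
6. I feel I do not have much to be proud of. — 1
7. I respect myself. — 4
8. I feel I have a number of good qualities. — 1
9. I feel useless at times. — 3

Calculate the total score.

24

Items 6, 9 describe the absence/opposite of self-esteem → reverse-score.
reverse-coded value = 5 − response.
  item 1: 3
  item 2: 3
  item 3: 3
  item 4: 2
  item 5: 2
  item 6: 5 − 1 = 4
  item 7: 4
  item 8: 1
  item 9: 5 − 3 = 2
Total = 3 + 3 + 3 + 2 + 2 + 4 + 4 + 1 + 2 = 24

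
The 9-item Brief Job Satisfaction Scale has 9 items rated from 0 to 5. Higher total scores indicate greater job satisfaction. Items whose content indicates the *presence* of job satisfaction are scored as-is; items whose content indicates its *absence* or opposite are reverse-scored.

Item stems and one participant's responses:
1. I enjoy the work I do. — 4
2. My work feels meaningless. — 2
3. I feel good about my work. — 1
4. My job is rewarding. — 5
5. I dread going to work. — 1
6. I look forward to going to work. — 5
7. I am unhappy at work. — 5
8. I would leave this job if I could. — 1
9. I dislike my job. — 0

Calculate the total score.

Items 2, 5, 7, 8, 9 describe the absence/opposite of job satisfaction → reverse-score.
reverse-coded value = 5 − response.
  item 1: 4
  item 2: 5 − 2 = 3
  item 3: 1
  item 4: 5
  item 5: 5 − 1 = 4
  item 6: 5
  item 7: 5 − 5 = 0
  item 8: 5 − 1 = 4
  item 9: 5 − 0 = 5
Total = 4 + 3 + 1 + 5 + 4 + 5 + 0 + 4 + 5 = 31

31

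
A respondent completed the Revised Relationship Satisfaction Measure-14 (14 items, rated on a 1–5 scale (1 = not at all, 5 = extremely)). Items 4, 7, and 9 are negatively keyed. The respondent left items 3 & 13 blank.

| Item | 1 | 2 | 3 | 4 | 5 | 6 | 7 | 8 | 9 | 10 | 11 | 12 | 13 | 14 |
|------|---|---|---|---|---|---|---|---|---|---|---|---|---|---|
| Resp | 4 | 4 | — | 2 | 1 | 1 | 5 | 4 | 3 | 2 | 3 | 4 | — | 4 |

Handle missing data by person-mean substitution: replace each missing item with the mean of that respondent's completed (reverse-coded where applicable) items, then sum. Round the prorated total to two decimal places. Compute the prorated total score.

Reverse-coded (reversed = (1+5) − raw = 6 − raw):
  item 4: 6 − 2 = 4
  item 7: 6 − 5 = 1
  item 9: 6 − 3 = 3
Completed scored items (12 of 14): 4, 4, 4, 1, 1, 1, 4, 3, 2, 3, 4, 4; sum = 35.
Person mean = 35 / 12 ≈ 2.9167
Prorated total = (35 / 12) × 14 = 40.83 (to 2 dp)

40.83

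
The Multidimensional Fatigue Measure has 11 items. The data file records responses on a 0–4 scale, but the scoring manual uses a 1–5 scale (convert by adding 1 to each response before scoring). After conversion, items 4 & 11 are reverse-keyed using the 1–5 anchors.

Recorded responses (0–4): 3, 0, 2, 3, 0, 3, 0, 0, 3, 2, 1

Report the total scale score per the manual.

28

Convert to 1–5: 4, 1, 3, 4, 1, 4, 1, 1, 4, 3, 2
Reverse-coded (reverse-coded value = 6 − response):
  item 4: 6 − 4 = 2
  item 11: 6 − 2 = 4
Scored: 4, 1, 3, 2, 1, 4, 1, 1, 4, 3, 4
Total = 28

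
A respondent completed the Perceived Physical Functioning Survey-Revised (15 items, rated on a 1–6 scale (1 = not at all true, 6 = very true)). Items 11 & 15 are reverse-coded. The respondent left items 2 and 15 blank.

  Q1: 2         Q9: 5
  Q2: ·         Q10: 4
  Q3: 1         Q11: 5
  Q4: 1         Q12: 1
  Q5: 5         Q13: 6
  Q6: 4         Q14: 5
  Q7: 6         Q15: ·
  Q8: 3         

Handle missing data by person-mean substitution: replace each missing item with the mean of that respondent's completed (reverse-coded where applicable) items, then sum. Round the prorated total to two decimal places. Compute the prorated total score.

51.92

Reverse-coded (on a 1–6 scale, reversed = 7 − raw):
  item 11: 7 − 5 = 2
Completed scored items (13 of 15): 2, 1, 1, 5, 4, 6, 3, 5, 4, 2, 1, 6, 5; sum = 45.
Person mean = 45 / 13 ≈ 3.4615
Prorated total = (45 / 13) × 15 = 51.92 (to 2 dp)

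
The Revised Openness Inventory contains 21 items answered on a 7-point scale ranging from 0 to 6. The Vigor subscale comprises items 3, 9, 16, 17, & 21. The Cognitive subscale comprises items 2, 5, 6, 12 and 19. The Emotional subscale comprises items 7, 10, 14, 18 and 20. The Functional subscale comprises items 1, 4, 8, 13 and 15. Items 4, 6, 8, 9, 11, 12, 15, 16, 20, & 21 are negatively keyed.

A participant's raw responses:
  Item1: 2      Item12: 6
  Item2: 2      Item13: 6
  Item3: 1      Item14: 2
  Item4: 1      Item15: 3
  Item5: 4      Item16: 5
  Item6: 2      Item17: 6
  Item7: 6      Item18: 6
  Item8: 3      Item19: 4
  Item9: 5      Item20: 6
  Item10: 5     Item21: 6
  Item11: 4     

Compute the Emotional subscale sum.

Emotional items: 7, 10, 14, 18, 20.
Of these, item 20 is negatively keyed; reverse-coded value = 6 − response.
  item 7: 6
  item 10: 5
  item 14: 2
  item 18: 6
  item 20: 6 − 6 = 0
Sum = 6 + 5 + 2 + 6 + 0 = 19

19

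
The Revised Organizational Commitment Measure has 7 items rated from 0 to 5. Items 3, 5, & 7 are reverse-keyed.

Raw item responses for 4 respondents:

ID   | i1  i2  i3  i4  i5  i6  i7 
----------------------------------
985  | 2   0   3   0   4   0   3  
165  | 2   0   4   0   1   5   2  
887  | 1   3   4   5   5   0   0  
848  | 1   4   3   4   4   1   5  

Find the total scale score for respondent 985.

7

Respondent 985 raw: 2, 0, 3, 0, 4, 0, 3.
Reverse-coded (on a 0–5 scale, reversed = 5 − raw):
  item 1: 2
  item 2: 0
  item 3: 5 − 3 = 2
  item 4: 0
  item 5: 5 − 4 = 1
  item 6: 0
  item 7: 5 − 3 = 2
Sum = 2 + 0 + 2 + 0 + 1 + 0 + 2 = 7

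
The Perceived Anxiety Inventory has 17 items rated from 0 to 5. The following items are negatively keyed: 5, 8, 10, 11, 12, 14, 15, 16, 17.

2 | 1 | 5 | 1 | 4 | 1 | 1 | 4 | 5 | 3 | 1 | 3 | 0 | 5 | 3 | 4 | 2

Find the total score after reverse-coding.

32

Reversing items 5, 8, 10, 11, 12, 14, 15, 16, & 17 with 5 − raw:
Total = 2 + 1 + 5 + 1 + (5−4) + 1 + 1 + (5−4) + 5 + (5−3) + (5−1) + (5−3) + 0 + (5−5) + (5−3) + (5−4) + (5−2)
      = 2 + 1 + 5 + 1 + 1 + 1 + 1 + 1 + 5 + 2 + 4 + 2 + 0 + 0 + 2 + 1 + 3 = 32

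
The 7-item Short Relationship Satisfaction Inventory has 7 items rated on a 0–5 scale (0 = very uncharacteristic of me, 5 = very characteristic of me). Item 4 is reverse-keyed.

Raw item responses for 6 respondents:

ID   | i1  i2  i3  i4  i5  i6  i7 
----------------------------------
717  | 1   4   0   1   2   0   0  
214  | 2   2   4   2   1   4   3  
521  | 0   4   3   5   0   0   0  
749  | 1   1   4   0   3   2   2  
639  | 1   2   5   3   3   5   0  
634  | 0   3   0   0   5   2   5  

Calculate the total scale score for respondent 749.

Respondent 749 raw: 1, 1, 4, 0, 3, 2, 2.
Reverse-coded (reversed = (0+5) − raw = 5 − raw):
  item 1: 1
  item 2: 1
  item 3: 4
  item 4: 5 − 0 = 5
  item 5: 3
  item 6: 2
  item 7: 2
Sum = 1 + 1 + 4 + 5 + 3 + 2 + 2 = 18

18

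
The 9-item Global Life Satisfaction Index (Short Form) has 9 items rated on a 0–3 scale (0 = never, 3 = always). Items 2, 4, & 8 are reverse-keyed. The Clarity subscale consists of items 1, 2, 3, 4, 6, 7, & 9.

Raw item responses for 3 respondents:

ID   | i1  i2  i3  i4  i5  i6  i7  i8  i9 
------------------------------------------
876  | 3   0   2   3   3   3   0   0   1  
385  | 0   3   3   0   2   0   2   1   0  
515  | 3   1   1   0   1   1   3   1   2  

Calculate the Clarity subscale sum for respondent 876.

Respondent 876 raw: 3, 0, 2, 3, 3, 3, 0, 0, 1.
Clarity items: 1, 2, 3, 4, 6, 7, 9.
Reverse-coded (reversed = (0+3) − raw = 3 − raw):
  item 1: 3
  item 2: 3 − 0 = 3
  item 3: 2
  item 4: 3 − 3 = 0
  item 6: 3
  item 7: 0
  item 9: 1
Sum = 3 + 3 + 2 + 0 + 3 + 0 + 1 = 12

12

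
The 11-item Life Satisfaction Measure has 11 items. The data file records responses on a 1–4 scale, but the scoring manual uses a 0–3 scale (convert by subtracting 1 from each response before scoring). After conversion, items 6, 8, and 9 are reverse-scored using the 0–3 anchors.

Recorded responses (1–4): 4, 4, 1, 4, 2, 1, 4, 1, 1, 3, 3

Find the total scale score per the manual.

26

Convert to 0–3: 3, 3, 0, 3, 1, 0, 3, 0, 0, 2, 2
Reverse-coded (on a 0–3 scale, reversed = 3 − raw):
  item 6: 3 − 0 = 3
  item 8: 3 − 0 = 3
  item 9: 3 − 0 = 3
Scored: 3, 3, 0, 3, 1, 3, 3, 3, 3, 2, 2
Total = 26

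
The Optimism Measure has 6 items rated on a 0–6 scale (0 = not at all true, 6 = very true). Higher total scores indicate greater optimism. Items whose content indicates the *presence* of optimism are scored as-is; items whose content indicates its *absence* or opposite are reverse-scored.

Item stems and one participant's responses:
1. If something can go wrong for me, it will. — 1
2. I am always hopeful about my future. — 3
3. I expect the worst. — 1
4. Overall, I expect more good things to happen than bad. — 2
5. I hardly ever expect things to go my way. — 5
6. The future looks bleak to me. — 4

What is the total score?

18

Items 1, 3, 5, 6 describe the absence/opposite of optimism → reverse-score.
reversed = (0+6) − raw = 6 − raw.
  item 1: 6 − 1 = 5
  item 2: 3
  item 3: 6 − 1 = 5
  item 4: 2
  item 5: 6 − 5 = 1
  item 6: 6 − 4 = 2
Total = 5 + 3 + 5 + 2 + 1 + 2 = 18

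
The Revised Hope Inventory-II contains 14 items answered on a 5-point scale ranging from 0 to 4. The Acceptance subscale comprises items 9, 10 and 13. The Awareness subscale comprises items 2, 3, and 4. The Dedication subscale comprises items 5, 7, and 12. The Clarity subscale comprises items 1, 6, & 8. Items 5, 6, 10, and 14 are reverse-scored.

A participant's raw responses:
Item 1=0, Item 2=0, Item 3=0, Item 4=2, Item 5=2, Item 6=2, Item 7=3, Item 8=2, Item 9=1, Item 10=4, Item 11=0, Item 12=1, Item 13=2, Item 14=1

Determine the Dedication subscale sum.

6

Dedication items: 5, 7, 12.
Of these, item 5 is reverse-scored; on a 0–4 scale, reversed = 4 − raw.
  item 5: 4 − 2 = 2
  item 7: 3
  item 12: 1
Sum = 2 + 3 + 1 = 6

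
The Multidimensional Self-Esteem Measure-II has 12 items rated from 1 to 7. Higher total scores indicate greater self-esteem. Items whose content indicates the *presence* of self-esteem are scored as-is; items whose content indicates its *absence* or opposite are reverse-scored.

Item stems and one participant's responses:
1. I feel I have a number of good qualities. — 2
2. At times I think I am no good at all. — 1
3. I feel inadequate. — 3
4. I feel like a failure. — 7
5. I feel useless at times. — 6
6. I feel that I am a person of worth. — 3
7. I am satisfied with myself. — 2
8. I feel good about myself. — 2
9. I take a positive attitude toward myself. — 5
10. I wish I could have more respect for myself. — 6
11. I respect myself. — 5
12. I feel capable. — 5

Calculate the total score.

Items 2, 3, 4, 5, 10 describe the absence/opposite of self-esteem → reverse-score.
on a 1–7 scale, reversed = 8 − raw.
  item 1: 2
  item 2: 8 − 1 = 7
  item 3: 8 − 3 = 5
  item 4: 8 − 7 = 1
  item 5: 8 − 6 = 2
  item 6: 3
  item 7: 2
  item 8: 2
  item 9: 5
  item 10: 8 − 6 = 2
  item 11: 5
  item 12: 5
Total = 2 + 7 + 5 + 1 + 2 + 3 + 2 + 2 + 5 + 2 + 5 + 5 = 41

41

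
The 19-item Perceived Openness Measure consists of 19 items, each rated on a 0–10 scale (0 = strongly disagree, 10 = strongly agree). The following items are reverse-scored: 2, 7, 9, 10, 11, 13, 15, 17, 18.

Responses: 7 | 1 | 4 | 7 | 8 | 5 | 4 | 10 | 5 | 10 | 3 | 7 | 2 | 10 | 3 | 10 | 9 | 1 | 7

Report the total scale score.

127

Reverse-scored items use 10 − raw:
  item 2: 10 − 1 = 9
  item 7: 10 − 4 = 6
  item 9: 10 − 5 = 5
  item 10: 10 − 10 = 0
  item 11: 10 − 3 = 7
  item 13: 10 − 2 = 8
  item 15: 10 − 3 = 7
  item 17: 10 − 9 = 1
  item 18: 10 − 1 = 9
Scored items: 7, 9, 4, 7, 8, 5, 6, 10, 5, 0, 7, 7, 8, 10, 7, 10, 1, 9, 7
Total = 7 + 9 + 4 + 7 + 8 + 5 + 6 + 10 + 5 + 0 + 7 + 7 + 8 + 10 + 7 + 10 + 1 + 9 + 7 = 127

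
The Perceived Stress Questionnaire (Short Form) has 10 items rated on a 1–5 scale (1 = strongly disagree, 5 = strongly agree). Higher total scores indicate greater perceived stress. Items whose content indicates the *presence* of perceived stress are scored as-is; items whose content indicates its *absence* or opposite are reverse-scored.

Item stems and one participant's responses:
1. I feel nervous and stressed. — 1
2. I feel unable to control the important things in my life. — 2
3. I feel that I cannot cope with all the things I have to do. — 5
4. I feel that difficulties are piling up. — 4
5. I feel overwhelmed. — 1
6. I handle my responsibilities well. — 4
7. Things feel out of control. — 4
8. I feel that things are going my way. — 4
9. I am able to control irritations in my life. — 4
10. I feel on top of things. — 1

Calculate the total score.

Items 6, 8, 9, 10 describe the absence/opposite of perceived stress → reverse-score.
reversed = (1+5) − raw = 6 − raw.
  item 1: 1
  item 2: 2
  item 3: 5
  item 4: 4
  item 5: 1
  item 6: 6 − 4 = 2
  item 7: 4
  item 8: 6 − 4 = 2
  item 9: 6 − 4 = 2
  item 10: 6 − 1 = 5
Total = 1 + 2 + 5 + 4 + 1 + 2 + 4 + 2 + 2 + 5 = 28

28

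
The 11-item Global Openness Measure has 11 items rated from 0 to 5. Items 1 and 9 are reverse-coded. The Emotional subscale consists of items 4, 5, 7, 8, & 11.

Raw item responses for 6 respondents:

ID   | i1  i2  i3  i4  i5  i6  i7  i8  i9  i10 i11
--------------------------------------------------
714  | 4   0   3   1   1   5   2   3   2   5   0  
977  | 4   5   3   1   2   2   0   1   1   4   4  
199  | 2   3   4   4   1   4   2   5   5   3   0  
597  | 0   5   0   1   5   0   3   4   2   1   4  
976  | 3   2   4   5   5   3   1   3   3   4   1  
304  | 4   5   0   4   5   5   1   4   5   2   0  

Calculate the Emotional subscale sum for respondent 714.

7

Respondent 714 raw: 4, 0, 3, 1, 1, 5, 2, 3, 2, 5, 0.
Emotional items: 4, 5, 7, 8, 11.
Reverse-coded (reversed = (0+5) − raw = 5 − raw):
  item 4: 1
  item 5: 1
  item 7: 2
  item 8: 3
  item 11: 0
Sum = 1 + 1 + 2 + 3 + 0 = 7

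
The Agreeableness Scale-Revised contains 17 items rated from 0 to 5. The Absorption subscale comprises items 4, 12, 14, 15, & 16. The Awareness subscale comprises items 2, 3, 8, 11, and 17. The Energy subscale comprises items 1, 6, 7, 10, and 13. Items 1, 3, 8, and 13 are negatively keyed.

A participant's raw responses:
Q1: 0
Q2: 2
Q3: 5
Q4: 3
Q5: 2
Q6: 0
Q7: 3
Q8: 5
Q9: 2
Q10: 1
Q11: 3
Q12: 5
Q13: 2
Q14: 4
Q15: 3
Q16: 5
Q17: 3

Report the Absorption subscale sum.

Absorption items: 4, 12, 14, 15, 16.
  item 4: 3
  item 12: 5
  item 14: 4
  item 15: 3
  item 16: 5
Sum = 3 + 5 + 4 + 3 + 5 = 20

20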